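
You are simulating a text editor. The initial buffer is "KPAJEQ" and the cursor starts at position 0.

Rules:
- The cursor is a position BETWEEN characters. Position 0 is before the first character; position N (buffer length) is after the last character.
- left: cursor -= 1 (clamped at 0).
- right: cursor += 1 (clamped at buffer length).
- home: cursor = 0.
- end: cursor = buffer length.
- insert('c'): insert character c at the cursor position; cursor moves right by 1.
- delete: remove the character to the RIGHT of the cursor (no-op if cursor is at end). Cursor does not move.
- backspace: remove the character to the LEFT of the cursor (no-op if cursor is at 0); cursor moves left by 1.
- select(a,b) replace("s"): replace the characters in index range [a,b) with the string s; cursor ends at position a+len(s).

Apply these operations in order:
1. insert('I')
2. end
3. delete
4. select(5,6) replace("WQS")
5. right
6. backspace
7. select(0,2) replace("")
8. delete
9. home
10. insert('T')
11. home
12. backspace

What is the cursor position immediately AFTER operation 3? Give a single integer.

Answer: 7

Derivation:
After op 1 (insert('I')): buf='IKPAJEQ' cursor=1
After op 2 (end): buf='IKPAJEQ' cursor=7
After op 3 (delete): buf='IKPAJEQ' cursor=7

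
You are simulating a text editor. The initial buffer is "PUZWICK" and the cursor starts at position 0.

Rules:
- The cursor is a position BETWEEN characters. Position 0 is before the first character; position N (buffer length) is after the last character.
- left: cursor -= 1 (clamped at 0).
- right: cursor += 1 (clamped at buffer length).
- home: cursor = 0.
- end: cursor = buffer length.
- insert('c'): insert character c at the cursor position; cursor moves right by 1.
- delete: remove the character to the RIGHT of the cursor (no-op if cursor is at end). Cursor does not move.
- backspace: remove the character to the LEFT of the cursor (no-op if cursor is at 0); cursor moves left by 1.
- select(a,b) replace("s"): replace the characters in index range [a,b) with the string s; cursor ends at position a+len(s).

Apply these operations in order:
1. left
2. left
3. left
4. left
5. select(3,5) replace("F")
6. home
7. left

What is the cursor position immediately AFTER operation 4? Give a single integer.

After op 1 (left): buf='PUZWICK' cursor=0
After op 2 (left): buf='PUZWICK' cursor=0
After op 3 (left): buf='PUZWICK' cursor=0
After op 4 (left): buf='PUZWICK' cursor=0

Answer: 0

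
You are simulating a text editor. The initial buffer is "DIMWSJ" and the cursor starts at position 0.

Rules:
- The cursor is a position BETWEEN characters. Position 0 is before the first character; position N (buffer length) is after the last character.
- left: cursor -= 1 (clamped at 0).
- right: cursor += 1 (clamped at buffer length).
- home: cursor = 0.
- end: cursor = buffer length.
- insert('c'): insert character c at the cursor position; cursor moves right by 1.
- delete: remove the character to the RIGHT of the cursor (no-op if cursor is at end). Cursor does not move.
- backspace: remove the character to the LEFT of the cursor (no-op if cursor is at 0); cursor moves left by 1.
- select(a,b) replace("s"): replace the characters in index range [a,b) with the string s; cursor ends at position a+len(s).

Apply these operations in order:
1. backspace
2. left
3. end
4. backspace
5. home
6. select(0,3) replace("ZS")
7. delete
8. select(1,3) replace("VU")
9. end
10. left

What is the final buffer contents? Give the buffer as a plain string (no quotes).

Answer: ZVU

Derivation:
After op 1 (backspace): buf='DIMWSJ' cursor=0
After op 2 (left): buf='DIMWSJ' cursor=0
After op 3 (end): buf='DIMWSJ' cursor=6
After op 4 (backspace): buf='DIMWS' cursor=5
After op 5 (home): buf='DIMWS' cursor=0
After op 6 (select(0,3) replace("ZS")): buf='ZSWS' cursor=2
After op 7 (delete): buf='ZSS' cursor=2
After op 8 (select(1,3) replace("VU")): buf='ZVU' cursor=3
After op 9 (end): buf='ZVU' cursor=3
After op 10 (left): buf='ZVU' cursor=2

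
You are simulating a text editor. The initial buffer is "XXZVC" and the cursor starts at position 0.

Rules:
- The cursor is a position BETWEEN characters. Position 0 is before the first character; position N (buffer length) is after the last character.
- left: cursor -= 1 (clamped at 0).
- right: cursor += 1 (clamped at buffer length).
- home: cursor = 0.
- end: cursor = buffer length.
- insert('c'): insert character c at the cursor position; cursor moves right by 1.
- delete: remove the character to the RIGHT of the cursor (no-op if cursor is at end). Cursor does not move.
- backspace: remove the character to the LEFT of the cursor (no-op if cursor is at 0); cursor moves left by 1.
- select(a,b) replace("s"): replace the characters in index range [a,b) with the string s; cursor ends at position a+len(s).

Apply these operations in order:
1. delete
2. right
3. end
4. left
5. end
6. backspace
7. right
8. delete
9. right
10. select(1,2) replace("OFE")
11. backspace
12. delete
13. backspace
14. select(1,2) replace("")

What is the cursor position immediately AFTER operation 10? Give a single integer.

After op 1 (delete): buf='XZVC' cursor=0
After op 2 (right): buf='XZVC' cursor=1
After op 3 (end): buf='XZVC' cursor=4
After op 4 (left): buf='XZVC' cursor=3
After op 5 (end): buf='XZVC' cursor=4
After op 6 (backspace): buf='XZV' cursor=3
After op 7 (right): buf='XZV' cursor=3
After op 8 (delete): buf='XZV' cursor=3
After op 9 (right): buf='XZV' cursor=3
After op 10 (select(1,2) replace("OFE")): buf='XOFEV' cursor=4

Answer: 4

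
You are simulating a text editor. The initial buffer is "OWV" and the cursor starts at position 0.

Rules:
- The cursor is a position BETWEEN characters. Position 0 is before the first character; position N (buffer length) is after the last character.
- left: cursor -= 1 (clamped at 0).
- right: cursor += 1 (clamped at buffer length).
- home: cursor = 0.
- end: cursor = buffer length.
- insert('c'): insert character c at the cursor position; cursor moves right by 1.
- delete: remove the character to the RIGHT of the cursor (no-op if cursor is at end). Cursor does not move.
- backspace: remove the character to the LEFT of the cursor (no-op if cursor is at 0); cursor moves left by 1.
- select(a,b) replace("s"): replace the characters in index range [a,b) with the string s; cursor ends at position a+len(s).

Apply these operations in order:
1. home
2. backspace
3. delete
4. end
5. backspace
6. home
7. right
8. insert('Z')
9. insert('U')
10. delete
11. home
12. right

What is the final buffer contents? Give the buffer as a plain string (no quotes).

After op 1 (home): buf='OWV' cursor=0
After op 2 (backspace): buf='OWV' cursor=0
After op 3 (delete): buf='WV' cursor=0
After op 4 (end): buf='WV' cursor=2
After op 5 (backspace): buf='W' cursor=1
After op 6 (home): buf='W' cursor=0
After op 7 (right): buf='W' cursor=1
After op 8 (insert('Z')): buf='WZ' cursor=2
After op 9 (insert('U')): buf='WZU' cursor=3
After op 10 (delete): buf='WZU' cursor=3
After op 11 (home): buf='WZU' cursor=0
After op 12 (right): buf='WZU' cursor=1

Answer: WZU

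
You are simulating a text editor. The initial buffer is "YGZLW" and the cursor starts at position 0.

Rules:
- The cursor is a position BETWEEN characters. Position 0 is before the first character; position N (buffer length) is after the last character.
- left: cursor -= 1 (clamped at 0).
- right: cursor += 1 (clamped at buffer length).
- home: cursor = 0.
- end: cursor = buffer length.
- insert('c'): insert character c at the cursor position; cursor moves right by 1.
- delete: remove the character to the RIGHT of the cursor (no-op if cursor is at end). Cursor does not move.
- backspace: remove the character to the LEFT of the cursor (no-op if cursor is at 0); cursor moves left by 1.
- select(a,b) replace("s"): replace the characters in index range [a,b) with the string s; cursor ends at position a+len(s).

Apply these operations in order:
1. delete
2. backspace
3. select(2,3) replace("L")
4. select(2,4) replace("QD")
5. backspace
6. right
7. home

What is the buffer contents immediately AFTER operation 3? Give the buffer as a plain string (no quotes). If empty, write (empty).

After op 1 (delete): buf='GZLW' cursor=0
After op 2 (backspace): buf='GZLW' cursor=0
After op 3 (select(2,3) replace("L")): buf='GZLW' cursor=3

Answer: GZLW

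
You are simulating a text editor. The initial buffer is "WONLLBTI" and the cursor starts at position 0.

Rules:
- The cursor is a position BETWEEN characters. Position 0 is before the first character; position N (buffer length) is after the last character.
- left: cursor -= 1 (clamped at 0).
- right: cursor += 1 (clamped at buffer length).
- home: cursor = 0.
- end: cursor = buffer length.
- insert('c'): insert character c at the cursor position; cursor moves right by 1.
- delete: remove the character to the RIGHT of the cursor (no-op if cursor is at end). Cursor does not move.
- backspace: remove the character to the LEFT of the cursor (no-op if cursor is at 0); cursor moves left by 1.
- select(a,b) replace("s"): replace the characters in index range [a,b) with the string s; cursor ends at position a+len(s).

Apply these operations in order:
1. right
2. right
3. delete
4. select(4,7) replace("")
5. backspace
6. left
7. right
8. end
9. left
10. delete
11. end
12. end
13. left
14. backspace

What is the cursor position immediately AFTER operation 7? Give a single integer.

Answer: 3

Derivation:
After op 1 (right): buf='WONLLBTI' cursor=1
After op 2 (right): buf='WONLLBTI' cursor=2
After op 3 (delete): buf='WOLLBTI' cursor=2
After op 4 (select(4,7) replace("")): buf='WOLL' cursor=4
After op 5 (backspace): buf='WOL' cursor=3
After op 6 (left): buf='WOL' cursor=2
After op 7 (right): buf='WOL' cursor=3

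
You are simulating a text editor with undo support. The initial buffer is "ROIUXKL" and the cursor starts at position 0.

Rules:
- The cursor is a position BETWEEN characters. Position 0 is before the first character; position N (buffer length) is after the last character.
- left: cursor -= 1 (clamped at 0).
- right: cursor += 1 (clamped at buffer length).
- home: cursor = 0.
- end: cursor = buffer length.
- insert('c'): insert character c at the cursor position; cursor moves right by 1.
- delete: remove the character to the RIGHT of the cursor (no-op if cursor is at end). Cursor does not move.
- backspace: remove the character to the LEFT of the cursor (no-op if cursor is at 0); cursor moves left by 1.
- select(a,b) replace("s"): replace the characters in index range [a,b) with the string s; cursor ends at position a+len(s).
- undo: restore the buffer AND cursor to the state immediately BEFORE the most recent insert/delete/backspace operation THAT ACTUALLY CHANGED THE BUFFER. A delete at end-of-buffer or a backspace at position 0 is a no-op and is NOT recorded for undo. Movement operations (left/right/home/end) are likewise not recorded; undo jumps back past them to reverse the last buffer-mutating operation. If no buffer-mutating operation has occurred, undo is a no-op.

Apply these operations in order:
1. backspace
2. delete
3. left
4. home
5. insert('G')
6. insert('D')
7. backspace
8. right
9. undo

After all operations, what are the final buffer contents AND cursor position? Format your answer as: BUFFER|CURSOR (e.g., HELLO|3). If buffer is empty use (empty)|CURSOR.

After op 1 (backspace): buf='ROIUXKL' cursor=0
After op 2 (delete): buf='OIUXKL' cursor=0
After op 3 (left): buf='OIUXKL' cursor=0
After op 4 (home): buf='OIUXKL' cursor=0
After op 5 (insert('G')): buf='GOIUXKL' cursor=1
After op 6 (insert('D')): buf='GDOIUXKL' cursor=2
After op 7 (backspace): buf='GOIUXKL' cursor=1
After op 8 (right): buf='GOIUXKL' cursor=2
After op 9 (undo): buf='GDOIUXKL' cursor=2

Answer: GDOIUXKL|2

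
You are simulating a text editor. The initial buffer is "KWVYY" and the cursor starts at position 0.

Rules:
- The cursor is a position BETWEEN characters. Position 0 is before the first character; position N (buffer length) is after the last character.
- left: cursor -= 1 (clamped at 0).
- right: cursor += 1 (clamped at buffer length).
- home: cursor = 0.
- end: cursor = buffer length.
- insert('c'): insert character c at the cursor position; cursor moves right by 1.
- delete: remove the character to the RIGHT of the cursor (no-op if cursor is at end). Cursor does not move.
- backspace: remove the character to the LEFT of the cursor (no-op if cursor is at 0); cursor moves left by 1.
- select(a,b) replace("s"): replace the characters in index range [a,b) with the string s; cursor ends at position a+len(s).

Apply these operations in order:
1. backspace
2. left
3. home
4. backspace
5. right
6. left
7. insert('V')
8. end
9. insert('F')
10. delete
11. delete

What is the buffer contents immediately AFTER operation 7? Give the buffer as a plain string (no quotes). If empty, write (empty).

Answer: VKWVYY

Derivation:
After op 1 (backspace): buf='KWVYY' cursor=0
After op 2 (left): buf='KWVYY' cursor=0
After op 3 (home): buf='KWVYY' cursor=0
After op 4 (backspace): buf='KWVYY' cursor=0
After op 5 (right): buf='KWVYY' cursor=1
After op 6 (left): buf='KWVYY' cursor=0
After op 7 (insert('V')): buf='VKWVYY' cursor=1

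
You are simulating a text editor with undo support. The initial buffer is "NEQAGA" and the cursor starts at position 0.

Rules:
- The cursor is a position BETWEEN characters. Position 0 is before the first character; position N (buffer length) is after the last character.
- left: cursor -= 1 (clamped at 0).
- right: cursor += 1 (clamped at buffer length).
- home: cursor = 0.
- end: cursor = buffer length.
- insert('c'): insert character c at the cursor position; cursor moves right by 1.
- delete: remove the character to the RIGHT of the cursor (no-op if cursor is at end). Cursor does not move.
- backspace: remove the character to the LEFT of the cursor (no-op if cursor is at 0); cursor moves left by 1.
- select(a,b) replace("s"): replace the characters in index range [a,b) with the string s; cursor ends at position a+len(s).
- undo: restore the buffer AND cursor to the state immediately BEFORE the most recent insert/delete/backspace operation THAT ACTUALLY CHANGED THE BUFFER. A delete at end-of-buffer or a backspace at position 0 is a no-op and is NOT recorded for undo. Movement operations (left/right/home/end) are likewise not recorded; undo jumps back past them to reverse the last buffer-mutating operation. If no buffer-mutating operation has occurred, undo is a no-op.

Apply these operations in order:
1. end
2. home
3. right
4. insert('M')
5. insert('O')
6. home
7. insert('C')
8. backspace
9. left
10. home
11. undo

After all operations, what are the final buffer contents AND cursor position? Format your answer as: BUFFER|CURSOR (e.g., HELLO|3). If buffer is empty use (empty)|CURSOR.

Answer: CNMOEQAGA|1

Derivation:
After op 1 (end): buf='NEQAGA' cursor=6
After op 2 (home): buf='NEQAGA' cursor=0
After op 3 (right): buf='NEQAGA' cursor=1
After op 4 (insert('M')): buf='NMEQAGA' cursor=2
After op 5 (insert('O')): buf='NMOEQAGA' cursor=3
After op 6 (home): buf='NMOEQAGA' cursor=0
After op 7 (insert('C')): buf='CNMOEQAGA' cursor=1
After op 8 (backspace): buf='NMOEQAGA' cursor=0
After op 9 (left): buf='NMOEQAGA' cursor=0
After op 10 (home): buf='NMOEQAGA' cursor=0
After op 11 (undo): buf='CNMOEQAGA' cursor=1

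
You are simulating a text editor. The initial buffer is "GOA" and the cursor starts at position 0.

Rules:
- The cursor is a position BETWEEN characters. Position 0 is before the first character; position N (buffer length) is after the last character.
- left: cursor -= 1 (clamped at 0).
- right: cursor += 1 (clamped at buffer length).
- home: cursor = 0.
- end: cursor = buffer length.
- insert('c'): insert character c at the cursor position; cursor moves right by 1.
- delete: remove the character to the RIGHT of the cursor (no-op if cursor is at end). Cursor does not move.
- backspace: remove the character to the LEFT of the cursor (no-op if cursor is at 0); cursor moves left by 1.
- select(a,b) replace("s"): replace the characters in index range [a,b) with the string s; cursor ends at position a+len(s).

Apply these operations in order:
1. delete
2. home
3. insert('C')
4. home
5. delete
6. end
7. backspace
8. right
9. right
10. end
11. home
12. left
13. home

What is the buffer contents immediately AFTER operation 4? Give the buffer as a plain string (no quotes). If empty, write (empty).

Answer: COA

Derivation:
After op 1 (delete): buf='OA' cursor=0
After op 2 (home): buf='OA' cursor=0
After op 3 (insert('C')): buf='COA' cursor=1
After op 4 (home): buf='COA' cursor=0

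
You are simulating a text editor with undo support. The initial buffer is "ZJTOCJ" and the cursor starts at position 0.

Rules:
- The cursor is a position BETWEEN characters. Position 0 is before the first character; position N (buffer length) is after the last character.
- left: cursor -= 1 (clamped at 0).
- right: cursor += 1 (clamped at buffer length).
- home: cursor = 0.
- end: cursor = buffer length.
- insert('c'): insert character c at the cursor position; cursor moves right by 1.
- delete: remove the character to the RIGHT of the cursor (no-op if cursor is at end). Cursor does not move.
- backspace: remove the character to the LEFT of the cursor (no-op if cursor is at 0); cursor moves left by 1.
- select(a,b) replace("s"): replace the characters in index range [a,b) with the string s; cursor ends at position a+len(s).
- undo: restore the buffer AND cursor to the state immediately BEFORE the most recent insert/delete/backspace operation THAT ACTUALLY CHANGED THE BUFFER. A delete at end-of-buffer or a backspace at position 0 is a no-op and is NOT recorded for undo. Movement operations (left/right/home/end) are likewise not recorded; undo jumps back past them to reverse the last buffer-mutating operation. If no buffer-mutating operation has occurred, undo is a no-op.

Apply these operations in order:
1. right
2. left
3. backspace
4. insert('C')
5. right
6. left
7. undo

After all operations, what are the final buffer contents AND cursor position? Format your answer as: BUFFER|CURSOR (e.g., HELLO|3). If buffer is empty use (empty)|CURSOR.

After op 1 (right): buf='ZJTOCJ' cursor=1
After op 2 (left): buf='ZJTOCJ' cursor=0
After op 3 (backspace): buf='ZJTOCJ' cursor=0
After op 4 (insert('C')): buf='CZJTOCJ' cursor=1
After op 5 (right): buf='CZJTOCJ' cursor=2
After op 6 (left): buf='CZJTOCJ' cursor=1
After op 7 (undo): buf='ZJTOCJ' cursor=0

Answer: ZJTOCJ|0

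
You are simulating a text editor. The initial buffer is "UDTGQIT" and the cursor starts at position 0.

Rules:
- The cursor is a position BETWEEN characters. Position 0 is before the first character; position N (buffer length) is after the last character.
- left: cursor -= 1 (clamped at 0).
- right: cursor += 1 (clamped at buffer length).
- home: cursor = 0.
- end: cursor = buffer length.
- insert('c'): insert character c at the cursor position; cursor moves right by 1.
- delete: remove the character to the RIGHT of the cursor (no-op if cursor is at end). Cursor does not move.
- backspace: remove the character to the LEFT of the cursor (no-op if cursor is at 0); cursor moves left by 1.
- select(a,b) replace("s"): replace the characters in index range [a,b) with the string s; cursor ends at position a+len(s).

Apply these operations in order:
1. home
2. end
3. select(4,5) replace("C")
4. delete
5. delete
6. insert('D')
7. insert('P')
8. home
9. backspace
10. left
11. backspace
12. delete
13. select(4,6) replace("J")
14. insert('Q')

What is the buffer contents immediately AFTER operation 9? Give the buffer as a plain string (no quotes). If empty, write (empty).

After op 1 (home): buf='UDTGQIT' cursor=0
After op 2 (end): buf='UDTGQIT' cursor=7
After op 3 (select(4,5) replace("C")): buf='UDTGCIT' cursor=5
After op 4 (delete): buf='UDTGCT' cursor=5
After op 5 (delete): buf='UDTGC' cursor=5
After op 6 (insert('D')): buf='UDTGCD' cursor=6
After op 7 (insert('P')): buf='UDTGCDP' cursor=7
After op 8 (home): buf='UDTGCDP' cursor=0
After op 9 (backspace): buf='UDTGCDP' cursor=0

Answer: UDTGCDP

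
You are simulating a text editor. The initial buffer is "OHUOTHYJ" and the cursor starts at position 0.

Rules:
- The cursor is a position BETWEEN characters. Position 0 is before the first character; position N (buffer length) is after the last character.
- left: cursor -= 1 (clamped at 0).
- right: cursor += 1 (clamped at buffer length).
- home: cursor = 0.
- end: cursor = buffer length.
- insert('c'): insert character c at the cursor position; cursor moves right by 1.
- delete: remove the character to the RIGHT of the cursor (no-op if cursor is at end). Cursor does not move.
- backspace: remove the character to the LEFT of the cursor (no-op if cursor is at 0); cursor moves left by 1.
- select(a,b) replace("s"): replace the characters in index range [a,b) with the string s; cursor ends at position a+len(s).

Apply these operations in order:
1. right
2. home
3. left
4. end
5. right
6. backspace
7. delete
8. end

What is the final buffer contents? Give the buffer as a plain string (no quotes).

Answer: OHUOTHY

Derivation:
After op 1 (right): buf='OHUOTHYJ' cursor=1
After op 2 (home): buf='OHUOTHYJ' cursor=0
After op 3 (left): buf='OHUOTHYJ' cursor=0
After op 4 (end): buf='OHUOTHYJ' cursor=8
After op 5 (right): buf='OHUOTHYJ' cursor=8
After op 6 (backspace): buf='OHUOTHY' cursor=7
After op 7 (delete): buf='OHUOTHY' cursor=7
After op 8 (end): buf='OHUOTHY' cursor=7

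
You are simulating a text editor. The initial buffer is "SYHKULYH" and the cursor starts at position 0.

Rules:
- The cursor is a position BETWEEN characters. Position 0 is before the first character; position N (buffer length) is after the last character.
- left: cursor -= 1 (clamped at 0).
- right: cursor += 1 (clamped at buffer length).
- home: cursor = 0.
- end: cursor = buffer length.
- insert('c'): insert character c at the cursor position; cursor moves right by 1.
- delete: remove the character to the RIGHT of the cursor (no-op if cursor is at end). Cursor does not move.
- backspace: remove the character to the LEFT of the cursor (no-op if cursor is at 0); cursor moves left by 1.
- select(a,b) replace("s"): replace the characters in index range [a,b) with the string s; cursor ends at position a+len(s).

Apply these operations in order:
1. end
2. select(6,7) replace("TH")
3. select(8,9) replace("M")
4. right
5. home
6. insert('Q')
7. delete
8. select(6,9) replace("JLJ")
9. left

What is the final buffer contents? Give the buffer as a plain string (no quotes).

After op 1 (end): buf='SYHKULYH' cursor=8
After op 2 (select(6,7) replace("TH")): buf='SYHKULTHH' cursor=8
After op 3 (select(8,9) replace("M")): buf='SYHKULTHM' cursor=9
After op 4 (right): buf='SYHKULTHM' cursor=9
After op 5 (home): buf='SYHKULTHM' cursor=0
After op 6 (insert('Q')): buf='QSYHKULTHM' cursor=1
After op 7 (delete): buf='QYHKULTHM' cursor=1
After op 8 (select(6,9) replace("JLJ")): buf='QYHKULJLJ' cursor=9
After op 9 (left): buf='QYHKULJLJ' cursor=8

Answer: QYHKULJLJ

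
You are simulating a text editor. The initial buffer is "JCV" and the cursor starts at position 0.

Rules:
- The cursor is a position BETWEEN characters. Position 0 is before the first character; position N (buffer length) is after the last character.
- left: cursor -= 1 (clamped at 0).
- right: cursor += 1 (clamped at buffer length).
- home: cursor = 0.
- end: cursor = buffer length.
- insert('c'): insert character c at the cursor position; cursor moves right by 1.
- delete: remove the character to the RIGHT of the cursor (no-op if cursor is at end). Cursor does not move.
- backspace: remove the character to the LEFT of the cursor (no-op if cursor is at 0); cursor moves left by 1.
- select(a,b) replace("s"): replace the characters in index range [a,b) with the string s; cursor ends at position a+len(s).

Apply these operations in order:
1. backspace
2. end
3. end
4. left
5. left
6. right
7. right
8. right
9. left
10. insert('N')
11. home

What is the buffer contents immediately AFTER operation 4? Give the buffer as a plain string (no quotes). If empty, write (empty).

Answer: JCV

Derivation:
After op 1 (backspace): buf='JCV' cursor=0
After op 2 (end): buf='JCV' cursor=3
After op 3 (end): buf='JCV' cursor=3
After op 4 (left): buf='JCV' cursor=2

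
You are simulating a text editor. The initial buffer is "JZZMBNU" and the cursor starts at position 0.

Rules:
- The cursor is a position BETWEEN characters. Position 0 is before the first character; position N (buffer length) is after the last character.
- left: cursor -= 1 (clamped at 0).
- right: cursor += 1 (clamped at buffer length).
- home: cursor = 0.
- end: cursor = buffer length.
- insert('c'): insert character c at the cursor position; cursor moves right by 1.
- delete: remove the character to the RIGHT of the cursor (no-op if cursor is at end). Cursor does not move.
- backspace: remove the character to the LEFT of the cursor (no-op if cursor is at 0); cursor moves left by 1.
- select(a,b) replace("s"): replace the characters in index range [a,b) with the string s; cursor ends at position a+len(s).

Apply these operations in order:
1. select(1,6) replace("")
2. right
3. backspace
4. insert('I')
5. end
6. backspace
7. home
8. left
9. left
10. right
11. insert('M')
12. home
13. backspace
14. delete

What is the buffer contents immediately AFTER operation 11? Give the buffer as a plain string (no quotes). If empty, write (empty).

After op 1 (select(1,6) replace("")): buf='JU' cursor=1
After op 2 (right): buf='JU' cursor=2
After op 3 (backspace): buf='J' cursor=1
After op 4 (insert('I')): buf='JI' cursor=2
After op 5 (end): buf='JI' cursor=2
After op 6 (backspace): buf='J' cursor=1
After op 7 (home): buf='J' cursor=0
After op 8 (left): buf='J' cursor=0
After op 9 (left): buf='J' cursor=0
After op 10 (right): buf='J' cursor=1
After op 11 (insert('M')): buf='JM' cursor=2

Answer: JM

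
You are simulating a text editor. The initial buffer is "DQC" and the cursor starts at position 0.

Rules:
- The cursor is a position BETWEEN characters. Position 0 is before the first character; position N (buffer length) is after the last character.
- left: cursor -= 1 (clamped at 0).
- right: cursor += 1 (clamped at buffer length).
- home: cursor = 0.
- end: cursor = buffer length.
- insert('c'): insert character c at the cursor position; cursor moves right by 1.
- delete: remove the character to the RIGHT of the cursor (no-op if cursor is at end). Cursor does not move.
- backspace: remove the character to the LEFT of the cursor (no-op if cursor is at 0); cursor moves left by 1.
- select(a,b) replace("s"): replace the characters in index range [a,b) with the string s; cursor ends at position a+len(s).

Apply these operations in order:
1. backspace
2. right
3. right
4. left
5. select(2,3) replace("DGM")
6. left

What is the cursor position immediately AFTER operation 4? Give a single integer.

After op 1 (backspace): buf='DQC' cursor=0
After op 2 (right): buf='DQC' cursor=1
After op 3 (right): buf='DQC' cursor=2
After op 4 (left): buf='DQC' cursor=1

Answer: 1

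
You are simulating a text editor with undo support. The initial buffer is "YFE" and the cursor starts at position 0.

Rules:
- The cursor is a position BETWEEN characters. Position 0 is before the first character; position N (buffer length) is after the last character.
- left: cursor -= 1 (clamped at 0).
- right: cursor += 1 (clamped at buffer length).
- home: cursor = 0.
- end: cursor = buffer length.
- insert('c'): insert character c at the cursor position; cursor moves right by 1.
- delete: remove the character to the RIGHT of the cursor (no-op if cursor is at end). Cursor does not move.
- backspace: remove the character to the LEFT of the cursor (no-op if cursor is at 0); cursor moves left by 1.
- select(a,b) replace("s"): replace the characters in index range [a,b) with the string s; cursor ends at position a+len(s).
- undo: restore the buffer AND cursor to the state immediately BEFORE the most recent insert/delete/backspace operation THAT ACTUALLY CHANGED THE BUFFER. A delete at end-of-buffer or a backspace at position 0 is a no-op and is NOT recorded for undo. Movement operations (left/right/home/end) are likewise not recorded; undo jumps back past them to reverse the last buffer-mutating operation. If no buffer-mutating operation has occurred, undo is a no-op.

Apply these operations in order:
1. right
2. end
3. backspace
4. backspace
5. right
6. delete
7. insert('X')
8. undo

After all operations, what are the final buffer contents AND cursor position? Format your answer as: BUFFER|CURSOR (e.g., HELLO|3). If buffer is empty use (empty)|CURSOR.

After op 1 (right): buf='YFE' cursor=1
After op 2 (end): buf='YFE' cursor=3
After op 3 (backspace): buf='YF' cursor=2
After op 4 (backspace): buf='Y' cursor=1
After op 5 (right): buf='Y' cursor=1
After op 6 (delete): buf='Y' cursor=1
After op 7 (insert('X')): buf='YX' cursor=2
After op 8 (undo): buf='Y' cursor=1

Answer: Y|1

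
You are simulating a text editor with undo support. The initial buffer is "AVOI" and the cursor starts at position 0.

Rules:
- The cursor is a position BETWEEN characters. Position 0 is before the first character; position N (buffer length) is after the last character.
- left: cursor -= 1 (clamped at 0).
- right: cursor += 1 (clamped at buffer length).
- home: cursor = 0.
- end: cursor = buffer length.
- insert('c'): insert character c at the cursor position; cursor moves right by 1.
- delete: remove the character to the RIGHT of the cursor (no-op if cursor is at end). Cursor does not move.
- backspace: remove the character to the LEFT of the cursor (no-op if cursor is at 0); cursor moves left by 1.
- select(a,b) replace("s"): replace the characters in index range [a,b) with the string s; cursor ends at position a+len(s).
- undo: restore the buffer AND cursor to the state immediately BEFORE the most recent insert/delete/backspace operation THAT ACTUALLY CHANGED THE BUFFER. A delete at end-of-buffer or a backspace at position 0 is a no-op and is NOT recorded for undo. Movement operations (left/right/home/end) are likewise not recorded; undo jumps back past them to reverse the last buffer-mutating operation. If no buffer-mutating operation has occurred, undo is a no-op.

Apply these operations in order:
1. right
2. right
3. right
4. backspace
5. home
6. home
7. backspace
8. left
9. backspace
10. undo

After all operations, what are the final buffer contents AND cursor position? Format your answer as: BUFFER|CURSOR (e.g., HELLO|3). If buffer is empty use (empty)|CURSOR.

Answer: AVOI|3

Derivation:
After op 1 (right): buf='AVOI' cursor=1
After op 2 (right): buf='AVOI' cursor=2
After op 3 (right): buf='AVOI' cursor=3
After op 4 (backspace): buf='AVI' cursor=2
After op 5 (home): buf='AVI' cursor=0
After op 6 (home): buf='AVI' cursor=0
After op 7 (backspace): buf='AVI' cursor=0
After op 8 (left): buf='AVI' cursor=0
After op 9 (backspace): buf='AVI' cursor=0
After op 10 (undo): buf='AVOI' cursor=3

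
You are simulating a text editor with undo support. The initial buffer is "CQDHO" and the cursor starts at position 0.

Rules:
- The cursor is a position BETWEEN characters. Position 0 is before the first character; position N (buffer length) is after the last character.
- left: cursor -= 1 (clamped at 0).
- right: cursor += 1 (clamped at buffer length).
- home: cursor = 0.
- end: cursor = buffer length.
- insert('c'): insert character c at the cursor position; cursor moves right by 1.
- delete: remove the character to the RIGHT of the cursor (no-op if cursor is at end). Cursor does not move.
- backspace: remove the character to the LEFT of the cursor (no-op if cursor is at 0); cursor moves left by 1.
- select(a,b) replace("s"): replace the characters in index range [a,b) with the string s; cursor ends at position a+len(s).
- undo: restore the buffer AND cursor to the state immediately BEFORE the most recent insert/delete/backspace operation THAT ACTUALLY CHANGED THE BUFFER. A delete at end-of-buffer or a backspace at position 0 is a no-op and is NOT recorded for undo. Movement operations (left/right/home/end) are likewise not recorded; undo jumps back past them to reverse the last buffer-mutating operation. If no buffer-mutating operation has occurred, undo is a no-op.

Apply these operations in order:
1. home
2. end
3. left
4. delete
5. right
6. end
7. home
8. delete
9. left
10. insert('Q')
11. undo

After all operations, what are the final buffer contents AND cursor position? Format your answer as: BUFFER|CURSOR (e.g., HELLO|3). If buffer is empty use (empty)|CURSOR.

Answer: QDH|0

Derivation:
After op 1 (home): buf='CQDHO' cursor=0
After op 2 (end): buf='CQDHO' cursor=5
After op 3 (left): buf='CQDHO' cursor=4
After op 4 (delete): buf='CQDH' cursor=4
After op 5 (right): buf='CQDH' cursor=4
After op 6 (end): buf='CQDH' cursor=4
After op 7 (home): buf='CQDH' cursor=0
After op 8 (delete): buf='QDH' cursor=0
After op 9 (left): buf='QDH' cursor=0
After op 10 (insert('Q')): buf='QQDH' cursor=1
After op 11 (undo): buf='QDH' cursor=0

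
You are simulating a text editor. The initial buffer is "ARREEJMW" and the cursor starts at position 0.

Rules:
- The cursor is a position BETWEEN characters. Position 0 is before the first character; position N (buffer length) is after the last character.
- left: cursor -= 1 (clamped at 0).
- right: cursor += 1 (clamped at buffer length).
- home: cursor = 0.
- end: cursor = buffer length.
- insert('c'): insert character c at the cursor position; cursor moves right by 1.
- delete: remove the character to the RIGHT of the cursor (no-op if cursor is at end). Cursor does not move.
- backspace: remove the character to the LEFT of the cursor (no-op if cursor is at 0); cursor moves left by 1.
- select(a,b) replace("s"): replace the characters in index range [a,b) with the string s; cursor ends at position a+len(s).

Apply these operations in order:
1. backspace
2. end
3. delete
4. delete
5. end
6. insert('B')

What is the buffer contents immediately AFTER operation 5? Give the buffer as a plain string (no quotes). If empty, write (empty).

After op 1 (backspace): buf='ARREEJMW' cursor=0
After op 2 (end): buf='ARREEJMW' cursor=8
After op 3 (delete): buf='ARREEJMW' cursor=8
After op 4 (delete): buf='ARREEJMW' cursor=8
After op 5 (end): buf='ARREEJMW' cursor=8

Answer: ARREEJMW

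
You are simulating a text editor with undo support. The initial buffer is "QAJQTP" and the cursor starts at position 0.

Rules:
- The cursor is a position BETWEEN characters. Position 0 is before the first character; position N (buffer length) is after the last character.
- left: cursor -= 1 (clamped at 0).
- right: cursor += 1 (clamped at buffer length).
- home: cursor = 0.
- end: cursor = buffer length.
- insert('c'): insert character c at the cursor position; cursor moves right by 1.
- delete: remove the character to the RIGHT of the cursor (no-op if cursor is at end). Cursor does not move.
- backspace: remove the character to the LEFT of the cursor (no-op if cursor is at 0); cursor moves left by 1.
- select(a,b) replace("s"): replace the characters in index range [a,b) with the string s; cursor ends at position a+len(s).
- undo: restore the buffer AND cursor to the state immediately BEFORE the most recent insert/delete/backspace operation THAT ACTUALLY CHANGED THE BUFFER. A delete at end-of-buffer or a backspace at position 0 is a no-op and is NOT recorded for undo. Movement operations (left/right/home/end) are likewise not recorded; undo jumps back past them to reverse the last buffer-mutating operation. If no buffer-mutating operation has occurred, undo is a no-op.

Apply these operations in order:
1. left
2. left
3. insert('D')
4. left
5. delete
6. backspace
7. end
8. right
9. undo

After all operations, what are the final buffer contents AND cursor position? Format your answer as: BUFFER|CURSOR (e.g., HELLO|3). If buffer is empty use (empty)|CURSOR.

After op 1 (left): buf='QAJQTP' cursor=0
After op 2 (left): buf='QAJQTP' cursor=0
After op 3 (insert('D')): buf='DQAJQTP' cursor=1
After op 4 (left): buf='DQAJQTP' cursor=0
After op 5 (delete): buf='QAJQTP' cursor=0
After op 6 (backspace): buf='QAJQTP' cursor=0
After op 7 (end): buf='QAJQTP' cursor=6
After op 8 (right): buf='QAJQTP' cursor=6
After op 9 (undo): buf='DQAJQTP' cursor=0

Answer: DQAJQTP|0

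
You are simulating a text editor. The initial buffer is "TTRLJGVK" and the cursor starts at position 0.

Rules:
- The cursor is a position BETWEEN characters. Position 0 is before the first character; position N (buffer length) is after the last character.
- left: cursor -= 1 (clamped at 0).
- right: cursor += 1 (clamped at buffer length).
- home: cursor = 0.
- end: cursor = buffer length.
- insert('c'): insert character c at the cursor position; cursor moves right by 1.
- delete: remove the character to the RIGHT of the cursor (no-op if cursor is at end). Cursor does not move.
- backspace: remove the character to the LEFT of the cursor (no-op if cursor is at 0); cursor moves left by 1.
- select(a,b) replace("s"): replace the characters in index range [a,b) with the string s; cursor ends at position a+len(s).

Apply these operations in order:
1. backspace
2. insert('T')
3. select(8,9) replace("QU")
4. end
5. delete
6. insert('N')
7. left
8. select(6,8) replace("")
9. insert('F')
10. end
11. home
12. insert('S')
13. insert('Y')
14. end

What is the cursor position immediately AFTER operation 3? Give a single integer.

After op 1 (backspace): buf='TTRLJGVK' cursor=0
After op 2 (insert('T')): buf='TTTRLJGVK' cursor=1
After op 3 (select(8,9) replace("QU")): buf='TTTRLJGVQU' cursor=10

Answer: 10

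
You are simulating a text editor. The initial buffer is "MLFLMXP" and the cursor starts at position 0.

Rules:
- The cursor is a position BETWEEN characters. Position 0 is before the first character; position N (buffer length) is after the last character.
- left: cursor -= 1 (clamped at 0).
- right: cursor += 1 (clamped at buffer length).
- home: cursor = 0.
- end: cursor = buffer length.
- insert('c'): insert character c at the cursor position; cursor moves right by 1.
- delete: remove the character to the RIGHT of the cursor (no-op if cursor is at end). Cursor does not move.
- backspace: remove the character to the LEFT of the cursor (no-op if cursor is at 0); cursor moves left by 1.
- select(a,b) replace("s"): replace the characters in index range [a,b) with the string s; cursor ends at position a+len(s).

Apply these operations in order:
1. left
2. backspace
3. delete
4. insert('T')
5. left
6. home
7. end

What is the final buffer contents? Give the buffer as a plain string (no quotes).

Answer: TLFLMXP

Derivation:
After op 1 (left): buf='MLFLMXP' cursor=0
After op 2 (backspace): buf='MLFLMXP' cursor=0
After op 3 (delete): buf='LFLMXP' cursor=0
After op 4 (insert('T')): buf='TLFLMXP' cursor=1
After op 5 (left): buf='TLFLMXP' cursor=0
After op 6 (home): buf='TLFLMXP' cursor=0
After op 7 (end): buf='TLFLMXP' cursor=7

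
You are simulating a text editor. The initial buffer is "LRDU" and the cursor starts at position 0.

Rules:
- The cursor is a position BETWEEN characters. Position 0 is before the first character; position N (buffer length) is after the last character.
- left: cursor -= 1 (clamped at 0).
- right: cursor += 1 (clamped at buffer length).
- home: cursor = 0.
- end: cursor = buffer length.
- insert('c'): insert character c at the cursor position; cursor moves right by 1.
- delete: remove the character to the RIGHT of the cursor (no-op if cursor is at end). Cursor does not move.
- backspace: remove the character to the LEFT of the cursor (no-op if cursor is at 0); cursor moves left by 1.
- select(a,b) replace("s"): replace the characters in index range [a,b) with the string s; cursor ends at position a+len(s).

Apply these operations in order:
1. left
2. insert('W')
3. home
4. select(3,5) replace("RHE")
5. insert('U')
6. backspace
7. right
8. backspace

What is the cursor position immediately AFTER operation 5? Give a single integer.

Answer: 7

Derivation:
After op 1 (left): buf='LRDU' cursor=0
After op 2 (insert('W')): buf='WLRDU' cursor=1
After op 3 (home): buf='WLRDU' cursor=0
After op 4 (select(3,5) replace("RHE")): buf='WLRRHE' cursor=6
After op 5 (insert('U')): buf='WLRRHEU' cursor=7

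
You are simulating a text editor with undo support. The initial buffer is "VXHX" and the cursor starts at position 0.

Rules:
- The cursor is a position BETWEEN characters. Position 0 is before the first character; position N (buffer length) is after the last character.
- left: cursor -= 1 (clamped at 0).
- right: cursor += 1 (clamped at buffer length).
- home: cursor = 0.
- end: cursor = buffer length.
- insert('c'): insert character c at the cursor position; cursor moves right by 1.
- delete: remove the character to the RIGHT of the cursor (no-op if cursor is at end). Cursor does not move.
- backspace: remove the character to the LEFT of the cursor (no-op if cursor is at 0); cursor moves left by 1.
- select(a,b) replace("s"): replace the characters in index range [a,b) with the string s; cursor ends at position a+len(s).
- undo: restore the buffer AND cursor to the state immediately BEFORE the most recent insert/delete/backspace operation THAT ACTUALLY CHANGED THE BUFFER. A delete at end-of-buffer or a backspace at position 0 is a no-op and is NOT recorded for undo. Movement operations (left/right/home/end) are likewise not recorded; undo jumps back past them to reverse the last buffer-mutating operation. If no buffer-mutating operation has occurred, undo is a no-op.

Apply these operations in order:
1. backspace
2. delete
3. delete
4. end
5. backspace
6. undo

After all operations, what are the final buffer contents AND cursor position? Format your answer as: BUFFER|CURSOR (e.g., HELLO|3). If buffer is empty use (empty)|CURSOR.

After op 1 (backspace): buf='VXHX' cursor=0
After op 2 (delete): buf='XHX' cursor=0
After op 3 (delete): buf='HX' cursor=0
After op 4 (end): buf='HX' cursor=2
After op 5 (backspace): buf='H' cursor=1
After op 6 (undo): buf='HX' cursor=2

Answer: HX|2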